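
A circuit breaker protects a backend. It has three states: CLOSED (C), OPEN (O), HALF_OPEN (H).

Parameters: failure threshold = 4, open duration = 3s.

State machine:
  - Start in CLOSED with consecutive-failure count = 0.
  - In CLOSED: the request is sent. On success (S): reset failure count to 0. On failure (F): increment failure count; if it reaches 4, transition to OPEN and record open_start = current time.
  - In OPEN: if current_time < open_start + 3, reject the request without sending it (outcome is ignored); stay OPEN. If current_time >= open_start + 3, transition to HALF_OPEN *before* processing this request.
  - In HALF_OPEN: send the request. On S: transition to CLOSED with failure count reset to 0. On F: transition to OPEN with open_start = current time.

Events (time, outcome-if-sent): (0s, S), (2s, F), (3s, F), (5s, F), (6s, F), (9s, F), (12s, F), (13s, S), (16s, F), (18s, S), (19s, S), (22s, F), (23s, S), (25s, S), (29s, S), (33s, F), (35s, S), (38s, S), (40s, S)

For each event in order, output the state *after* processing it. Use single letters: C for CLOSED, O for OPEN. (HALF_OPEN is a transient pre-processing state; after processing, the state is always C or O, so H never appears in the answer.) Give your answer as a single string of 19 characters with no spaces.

Answer: CCCCOOOOOOCCCCCCCCC

Derivation:
State after each event:
  event#1 t=0s outcome=S: state=CLOSED
  event#2 t=2s outcome=F: state=CLOSED
  event#3 t=3s outcome=F: state=CLOSED
  event#4 t=5s outcome=F: state=CLOSED
  event#5 t=6s outcome=F: state=OPEN
  event#6 t=9s outcome=F: state=OPEN
  event#7 t=12s outcome=F: state=OPEN
  event#8 t=13s outcome=S: state=OPEN
  event#9 t=16s outcome=F: state=OPEN
  event#10 t=18s outcome=S: state=OPEN
  event#11 t=19s outcome=S: state=CLOSED
  event#12 t=22s outcome=F: state=CLOSED
  event#13 t=23s outcome=S: state=CLOSED
  event#14 t=25s outcome=S: state=CLOSED
  event#15 t=29s outcome=S: state=CLOSED
  event#16 t=33s outcome=F: state=CLOSED
  event#17 t=35s outcome=S: state=CLOSED
  event#18 t=38s outcome=S: state=CLOSED
  event#19 t=40s outcome=S: state=CLOSED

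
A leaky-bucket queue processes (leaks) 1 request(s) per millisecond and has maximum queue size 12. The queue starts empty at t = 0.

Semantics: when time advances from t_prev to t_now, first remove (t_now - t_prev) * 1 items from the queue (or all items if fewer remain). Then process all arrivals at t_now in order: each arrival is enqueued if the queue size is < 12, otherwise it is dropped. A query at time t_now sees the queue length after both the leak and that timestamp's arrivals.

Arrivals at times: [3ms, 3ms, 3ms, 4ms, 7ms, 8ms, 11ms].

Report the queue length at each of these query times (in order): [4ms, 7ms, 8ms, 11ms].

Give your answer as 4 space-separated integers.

Answer: 3 1 1 1

Derivation:
Queue lengths at query times:
  query t=4ms: backlog = 3
  query t=7ms: backlog = 1
  query t=8ms: backlog = 1
  query t=11ms: backlog = 1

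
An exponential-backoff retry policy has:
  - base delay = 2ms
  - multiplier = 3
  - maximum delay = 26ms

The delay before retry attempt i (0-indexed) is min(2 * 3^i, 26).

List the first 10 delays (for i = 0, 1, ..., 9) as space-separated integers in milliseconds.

Computing each delay:
  i=0: min(2*3^0, 26) = 2
  i=1: min(2*3^1, 26) = 6
  i=2: min(2*3^2, 26) = 18
  i=3: min(2*3^3, 26) = 26
  i=4: min(2*3^4, 26) = 26
  i=5: min(2*3^5, 26) = 26
  i=6: min(2*3^6, 26) = 26
  i=7: min(2*3^7, 26) = 26
  i=8: min(2*3^8, 26) = 26
  i=9: min(2*3^9, 26) = 26

Answer: 2 6 18 26 26 26 26 26 26 26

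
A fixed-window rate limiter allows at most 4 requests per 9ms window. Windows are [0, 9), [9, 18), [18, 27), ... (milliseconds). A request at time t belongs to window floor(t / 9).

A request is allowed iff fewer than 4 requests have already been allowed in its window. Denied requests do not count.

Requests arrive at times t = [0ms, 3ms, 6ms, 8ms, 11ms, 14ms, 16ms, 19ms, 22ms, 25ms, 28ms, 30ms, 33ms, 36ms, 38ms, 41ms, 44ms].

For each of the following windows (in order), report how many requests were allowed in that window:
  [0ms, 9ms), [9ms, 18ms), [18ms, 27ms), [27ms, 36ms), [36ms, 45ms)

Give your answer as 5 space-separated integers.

Answer: 4 3 3 3 4

Derivation:
Processing requests:
  req#1 t=0ms (window 0): ALLOW
  req#2 t=3ms (window 0): ALLOW
  req#3 t=6ms (window 0): ALLOW
  req#4 t=8ms (window 0): ALLOW
  req#5 t=11ms (window 1): ALLOW
  req#6 t=14ms (window 1): ALLOW
  req#7 t=16ms (window 1): ALLOW
  req#8 t=19ms (window 2): ALLOW
  req#9 t=22ms (window 2): ALLOW
  req#10 t=25ms (window 2): ALLOW
  req#11 t=28ms (window 3): ALLOW
  req#12 t=30ms (window 3): ALLOW
  req#13 t=33ms (window 3): ALLOW
  req#14 t=36ms (window 4): ALLOW
  req#15 t=38ms (window 4): ALLOW
  req#16 t=41ms (window 4): ALLOW
  req#17 t=44ms (window 4): ALLOW

Allowed counts by window: 4 3 3 3 4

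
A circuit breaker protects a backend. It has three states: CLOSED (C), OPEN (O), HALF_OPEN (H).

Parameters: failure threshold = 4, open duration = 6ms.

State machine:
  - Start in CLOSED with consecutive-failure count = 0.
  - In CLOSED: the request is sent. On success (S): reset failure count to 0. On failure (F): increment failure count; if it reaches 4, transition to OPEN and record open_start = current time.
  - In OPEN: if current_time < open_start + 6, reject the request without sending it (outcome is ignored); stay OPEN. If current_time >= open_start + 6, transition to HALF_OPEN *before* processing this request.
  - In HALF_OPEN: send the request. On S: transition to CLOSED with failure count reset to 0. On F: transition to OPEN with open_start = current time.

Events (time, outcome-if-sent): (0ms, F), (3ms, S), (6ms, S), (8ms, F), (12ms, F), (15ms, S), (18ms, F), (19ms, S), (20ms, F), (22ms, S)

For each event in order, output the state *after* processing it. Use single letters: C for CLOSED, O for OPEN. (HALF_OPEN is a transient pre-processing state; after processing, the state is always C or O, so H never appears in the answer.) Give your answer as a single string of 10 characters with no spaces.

State after each event:
  event#1 t=0ms outcome=F: state=CLOSED
  event#2 t=3ms outcome=S: state=CLOSED
  event#3 t=6ms outcome=S: state=CLOSED
  event#4 t=8ms outcome=F: state=CLOSED
  event#5 t=12ms outcome=F: state=CLOSED
  event#6 t=15ms outcome=S: state=CLOSED
  event#7 t=18ms outcome=F: state=CLOSED
  event#8 t=19ms outcome=S: state=CLOSED
  event#9 t=20ms outcome=F: state=CLOSED
  event#10 t=22ms outcome=S: state=CLOSED

Answer: CCCCCCCCCC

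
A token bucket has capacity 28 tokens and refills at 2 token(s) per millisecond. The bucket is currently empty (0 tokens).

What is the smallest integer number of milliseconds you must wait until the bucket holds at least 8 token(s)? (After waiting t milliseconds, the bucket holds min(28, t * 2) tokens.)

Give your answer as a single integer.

Answer: 4

Derivation:
Need t * 2 >= 8, so t >= 8/2.
Smallest integer t = ceil(8/2) = 4.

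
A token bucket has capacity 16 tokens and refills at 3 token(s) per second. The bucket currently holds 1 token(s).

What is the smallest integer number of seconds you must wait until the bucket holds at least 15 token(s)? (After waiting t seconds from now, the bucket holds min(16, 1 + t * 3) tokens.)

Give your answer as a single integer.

Need 1 + t * 3 >= 15, so t >= 14/3.
Smallest integer t = ceil(14/3) = 5.

Answer: 5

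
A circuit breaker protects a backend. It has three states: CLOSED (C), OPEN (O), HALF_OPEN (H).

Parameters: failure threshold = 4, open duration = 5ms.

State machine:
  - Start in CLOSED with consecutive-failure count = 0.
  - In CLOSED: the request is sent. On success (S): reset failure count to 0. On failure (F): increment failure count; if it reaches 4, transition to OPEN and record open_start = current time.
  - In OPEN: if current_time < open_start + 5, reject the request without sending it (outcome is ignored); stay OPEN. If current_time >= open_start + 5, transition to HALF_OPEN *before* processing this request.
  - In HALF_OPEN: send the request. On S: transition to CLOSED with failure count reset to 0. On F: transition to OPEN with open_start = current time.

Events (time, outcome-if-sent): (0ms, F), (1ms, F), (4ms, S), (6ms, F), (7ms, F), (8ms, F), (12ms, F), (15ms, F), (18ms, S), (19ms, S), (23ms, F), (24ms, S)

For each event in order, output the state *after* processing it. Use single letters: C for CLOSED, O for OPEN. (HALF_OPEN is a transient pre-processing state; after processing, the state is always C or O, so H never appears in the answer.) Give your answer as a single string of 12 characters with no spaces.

State after each event:
  event#1 t=0ms outcome=F: state=CLOSED
  event#2 t=1ms outcome=F: state=CLOSED
  event#3 t=4ms outcome=S: state=CLOSED
  event#4 t=6ms outcome=F: state=CLOSED
  event#5 t=7ms outcome=F: state=CLOSED
  event#6 t=8ms outcome=F: state=CLOSED
  event#7 t=12ms outcome=F: state=OPEN
  event#8 t=15ms outcome=F: state=OPEN
  event#9 t=18ms outcome=S: state=CLOSED
  event#10 t=19ms outcome=S: state=CLOSED
  event#11 t=23ms outcome=F: state=CLOSED
  event#12 t=24ms outcome=S: state=CLOSED

Answer: CCCCCCOOCCCC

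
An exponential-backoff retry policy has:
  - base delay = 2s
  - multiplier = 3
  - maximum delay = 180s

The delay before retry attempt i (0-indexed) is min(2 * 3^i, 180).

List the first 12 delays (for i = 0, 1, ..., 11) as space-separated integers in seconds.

Answer: 2 6 18 54 162 180 180 180 180 180 180 180

Derivation:
Computing each delay:
  i=0: min(2*3^0, 180) = 2
  i=1: min(2*3^1, 180) = 6
  i=2: min(2*3^2, 180) = 18
  i=3: min(2*3^3, 180) = 54
  i=4: min(2*3^4, 180) = 162
  i=5: min(2*3^5, 180) = 180
  i=6: min(2*3^6, 180) = 180
  i=7: min(2*3^7, 180) = 180
  i=8: min(2*3^8, 180) = 180
  i=9: min(2*3^9, 180) = 180
  i=10: min(2*3^10, 180) = 180
  i=11: min(2*3^11, 180) = 180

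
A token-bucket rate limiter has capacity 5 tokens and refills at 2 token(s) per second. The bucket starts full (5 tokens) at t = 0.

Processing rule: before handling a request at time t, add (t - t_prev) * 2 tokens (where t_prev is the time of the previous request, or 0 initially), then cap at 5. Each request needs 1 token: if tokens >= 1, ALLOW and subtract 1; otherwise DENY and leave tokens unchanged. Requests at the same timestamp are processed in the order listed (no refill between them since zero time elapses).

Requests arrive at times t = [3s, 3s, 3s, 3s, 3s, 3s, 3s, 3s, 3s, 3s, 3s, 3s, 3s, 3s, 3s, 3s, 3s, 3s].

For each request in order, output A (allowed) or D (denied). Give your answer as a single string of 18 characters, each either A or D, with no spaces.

Answer: AAAAADDDDDDDDDDDDD

Derivation:
Simulating step by step:
  req#1 t=3s: ALLOW
  req#2 t=3s: ALLOW
  req#3 t=3s: ALLOW
  req#4 t=3s: ALLOW
  req#5 t=3s: ALLOW
  req#6 t=3s: DENY
  req#7 t=3s: DENY
  req#8 t=3s: DENY
  req#9 t=3s: DENY
  req#10 t=3s: DENY
  req#11 t=3s: DENY
  req#12 t=3s: DENY
  req#13 t=3s: DENY
  req#14 t=3s: DENY
  req#15 t=3s: DENY
  req#16 t=3s: DENY
  req#17 t=3s: DENY
  req#18 t=3s: DENY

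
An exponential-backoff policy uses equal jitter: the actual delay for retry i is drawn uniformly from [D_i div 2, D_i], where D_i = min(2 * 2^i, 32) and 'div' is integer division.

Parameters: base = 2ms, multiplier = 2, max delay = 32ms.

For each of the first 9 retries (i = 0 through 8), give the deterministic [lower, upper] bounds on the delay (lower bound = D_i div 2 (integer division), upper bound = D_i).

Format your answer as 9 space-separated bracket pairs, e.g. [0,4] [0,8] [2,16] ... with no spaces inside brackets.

Answer: [1,2] [2,4] [4,8] [8,16] [16,32] [16,32] [16,32] [16,32] [16,32]

Derivation:
Computing bounds per retry:
  i=0: D_i=min(2*2^0,32)=2, bounds=[1,2]
  i=1: D_i=min(2*2^1,32)=4, bounds=[2,4]
  i=2: D_i=min(2*2^2,32)=8, bounds=[4,8]
  i=3: D_i=min(2*2^3,32)=16, bounds=[8,16]
  i=4: D_i=min(2*2^4,32)=32, bounds=[16,32]
  i=5: D_i=min(2*2^5,32)=32, bounds=[16,32]
  i=6: D_i=min(2*2^6,32)=32, bounds=[16,32]
  i=7: D_i=min(2*2^7,32)=32, bounds=[16,32]
  i=8: D_i=min(2*2^8,32)=32, bounds=[16,32]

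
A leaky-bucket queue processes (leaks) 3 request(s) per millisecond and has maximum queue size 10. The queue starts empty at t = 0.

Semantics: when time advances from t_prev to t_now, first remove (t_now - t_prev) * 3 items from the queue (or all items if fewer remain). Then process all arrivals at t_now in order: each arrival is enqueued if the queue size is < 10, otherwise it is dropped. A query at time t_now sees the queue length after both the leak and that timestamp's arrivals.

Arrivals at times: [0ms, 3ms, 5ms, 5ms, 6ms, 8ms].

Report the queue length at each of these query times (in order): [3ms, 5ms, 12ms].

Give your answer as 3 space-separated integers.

Answer: 1 2 0

Derivation:
Queue lengths at query times:
  query t=3ms: backlog = 1
  query t=5ms: backlog = 2
  query t=12ms: backlog = 0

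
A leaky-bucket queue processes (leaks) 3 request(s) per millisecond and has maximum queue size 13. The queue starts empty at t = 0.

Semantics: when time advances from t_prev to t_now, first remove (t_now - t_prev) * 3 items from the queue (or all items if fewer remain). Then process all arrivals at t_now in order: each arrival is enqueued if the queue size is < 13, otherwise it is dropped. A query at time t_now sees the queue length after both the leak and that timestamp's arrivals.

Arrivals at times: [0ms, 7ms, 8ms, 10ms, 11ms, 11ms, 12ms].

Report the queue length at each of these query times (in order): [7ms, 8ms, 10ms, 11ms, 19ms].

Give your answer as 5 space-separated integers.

Queue lengths at query times:
  query t=7ms: backlog = 1
  query t=8ms: backlog = 1
  query t=10ms: backlog = 1
  query t=11ms: backlog = 2
  query t=19ms: backlog = 0

Answer: 1 1 1 2 0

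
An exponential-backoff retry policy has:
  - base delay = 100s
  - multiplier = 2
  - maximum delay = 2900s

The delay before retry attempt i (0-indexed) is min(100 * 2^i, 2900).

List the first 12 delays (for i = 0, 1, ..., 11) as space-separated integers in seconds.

Computing each delay:
  i=0: min(100*2^0, 2900) = 100
  i=1: min(100*2^1, 2900) = 200
  i=2: min(100*2^2, 2900) = 400
  i=3: min(100*2^3, 2900) = 800
  i=4: min(100*2^4, 2900) = 1600
  i=5: min(100*2^5, 2900) = 2900
  i=6: min(100*2^6, 2900) = 2900
  i=7: min(100*2^7, 2900) = 2900
  i=8: min(100*2^8, 2900) = 2900
  i=9: min(100*2^9, 2900) = 2900
  i=10: min(100*2^10, 2900) = 2900
  i=11: min(100*2^11, 2900) = 2900

Answer: 100 200 400 800 1600 2900 2900 2900 2900 2900 2900 2900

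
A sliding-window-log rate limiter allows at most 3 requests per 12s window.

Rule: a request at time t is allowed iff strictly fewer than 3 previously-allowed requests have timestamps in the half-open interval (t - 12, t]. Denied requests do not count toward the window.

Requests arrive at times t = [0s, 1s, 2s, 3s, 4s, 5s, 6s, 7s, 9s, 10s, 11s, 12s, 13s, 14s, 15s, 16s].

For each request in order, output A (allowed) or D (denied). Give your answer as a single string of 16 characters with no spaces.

Answer: AAADDDDDDDDAAADD

Derivation:
Tracking allowed requests in the window:
  req#1 t=0s: ALLOW
  req#2 t=1s: ALLOW
  req#3 t=2s: ALLOW
  req#4 t=3s: DENY
  req#5 t=4s: DENY
  req#6 t=5s: DENY
  req#7 t=6s: DENY
  req#8 t=7s: DENY
  req#9 t=9s: DENY
  req#10 t=10s: DENY
  req#11 t=11s: DENY
  req#12 t=12s: ALLOW
  req#13 t=13s: ALLOW
  req#14 t=14s: ALLOW
  req#15 t=15s: DENY
  req#16 t=16s: DENY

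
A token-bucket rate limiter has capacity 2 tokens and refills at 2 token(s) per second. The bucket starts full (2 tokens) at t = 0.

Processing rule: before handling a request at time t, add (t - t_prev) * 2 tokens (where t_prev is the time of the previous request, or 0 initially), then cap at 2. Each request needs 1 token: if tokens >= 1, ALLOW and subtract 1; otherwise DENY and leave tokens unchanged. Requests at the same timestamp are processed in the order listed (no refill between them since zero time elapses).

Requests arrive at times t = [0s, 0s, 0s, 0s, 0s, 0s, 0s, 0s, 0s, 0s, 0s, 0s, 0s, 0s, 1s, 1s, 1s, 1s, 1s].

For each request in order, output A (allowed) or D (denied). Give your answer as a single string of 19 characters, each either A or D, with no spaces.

Answer: AADDDDDDDDDDDDAADDD

Derivation:
Simulating step by step:
  req#1 t=0s: ALLOW
  req#2 t=0s: ALLOW
  req#3 t=0s: DENY
  req#4 t=0s: DENY
  req#5 t=0s: DENY
  req#6 t=0s: DENY
  req#7 t=0s: DENY
  req#8 t=0s: DENY
  req#9 t=0s: DENY
  req#10 t=0s: DENY
  req#11 t=0s: DENY
  req#12 t=0s: DENY
  req#13 t=0s: DENY
  req#14 t=0s: DENY
  req#15 t=1s: ALLOW
  req#16 t=1s: ALLOW
  req#17 t=1s: DENY
  req#18 t=1s: DENY
  req#19 t=1s: DENY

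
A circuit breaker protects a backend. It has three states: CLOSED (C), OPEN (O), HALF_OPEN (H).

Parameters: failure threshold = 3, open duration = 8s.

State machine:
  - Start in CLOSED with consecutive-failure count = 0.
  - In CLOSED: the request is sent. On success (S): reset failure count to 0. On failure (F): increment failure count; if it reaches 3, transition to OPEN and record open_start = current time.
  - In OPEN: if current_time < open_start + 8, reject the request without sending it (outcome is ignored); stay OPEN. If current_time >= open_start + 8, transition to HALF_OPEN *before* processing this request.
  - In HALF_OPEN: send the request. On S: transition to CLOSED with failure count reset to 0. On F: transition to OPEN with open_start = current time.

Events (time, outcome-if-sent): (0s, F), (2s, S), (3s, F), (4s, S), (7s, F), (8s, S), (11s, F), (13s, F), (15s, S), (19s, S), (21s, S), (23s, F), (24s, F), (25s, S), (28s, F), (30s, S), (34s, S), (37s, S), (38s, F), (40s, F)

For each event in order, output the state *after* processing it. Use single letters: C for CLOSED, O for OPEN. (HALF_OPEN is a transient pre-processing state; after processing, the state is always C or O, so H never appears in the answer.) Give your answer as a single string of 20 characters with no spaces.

Answer: CCCCCCCCCCCCCCCCCCCC

Derivation:
State after each event:
  event#1 t=0s outcome=F: state=CLOSED
  event#2 t=2s outcome=S: state=CLOSED
  event#3 t=3s outcome=F: state=CLOSED
  event#4 t=4s outcome=S: state=CLOSED
  event#5 t=7s outcome=F: state=CLOSED
  event#6 t=8s outcome=S: state=CLOSED
  event#7 t=11s outcome=F: state=CLOSED
  event#8 t=13s outcome=F: state=CLOSED
  event#9 t=15s outcome=S: state=CLOSED
  event#10 t=19s outcome=S: state=CLOSED
  event#11 t=21s outcome=S: state=CLOSED
  event#12 t=23s outcome=F: state=CLOSED
  event#13 t=24s outcome=F: state=CLOSED
  event#14 t=25s outcome=S: state=CLOSED
  event#15 t=28s outcome=F: state=CLOSED
  event#16 t=30s outcome=S: state=CLOSED
  event#17 t=34s outcome=S: state=CLOSED
  event#18 t=37s outcome=S: state=CLOSED
  event#19 t=38s outcome=F: state=CLOSED
  event#20 t=40s outcome=F: state=CLOSED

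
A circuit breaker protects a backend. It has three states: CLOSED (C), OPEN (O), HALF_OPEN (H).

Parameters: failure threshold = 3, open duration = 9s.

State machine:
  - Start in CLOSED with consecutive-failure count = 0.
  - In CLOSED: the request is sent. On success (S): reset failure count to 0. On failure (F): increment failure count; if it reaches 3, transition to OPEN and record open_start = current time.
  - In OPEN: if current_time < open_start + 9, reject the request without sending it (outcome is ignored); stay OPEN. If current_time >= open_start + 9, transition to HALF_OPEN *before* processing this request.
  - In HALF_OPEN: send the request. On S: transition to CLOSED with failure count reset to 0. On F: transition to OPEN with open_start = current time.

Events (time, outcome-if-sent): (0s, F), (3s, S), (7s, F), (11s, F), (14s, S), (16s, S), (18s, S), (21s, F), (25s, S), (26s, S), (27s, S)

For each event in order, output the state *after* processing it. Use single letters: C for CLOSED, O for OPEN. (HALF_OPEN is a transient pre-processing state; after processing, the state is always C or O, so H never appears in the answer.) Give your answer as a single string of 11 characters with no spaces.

State after each event:
  event#1 t=0s outcome=F: state=CLOSED
  event#2 t=3s outcome=S: state=CLOSED
  event#3 t=7s outcome=F: state=CLOSED
  event#4 t=11s outcome=F: state=CLOSED
  event#5 t=14s outcome=S: state=CLOSED
  event#6 t=16s outcome=S: state=CLOSED
  event#7 t=18s outcome=S: state=CLOSED
  event#8 t=21s outcome=F: state=CLOSED
  event#9 t=25s outcome=S: state=CLOSED
  event#10 t=26s outcome=S: state=CLOSED
  event#11 t=27s outcome=S: state=CLOSED

Answer: CCCCCCCCCCC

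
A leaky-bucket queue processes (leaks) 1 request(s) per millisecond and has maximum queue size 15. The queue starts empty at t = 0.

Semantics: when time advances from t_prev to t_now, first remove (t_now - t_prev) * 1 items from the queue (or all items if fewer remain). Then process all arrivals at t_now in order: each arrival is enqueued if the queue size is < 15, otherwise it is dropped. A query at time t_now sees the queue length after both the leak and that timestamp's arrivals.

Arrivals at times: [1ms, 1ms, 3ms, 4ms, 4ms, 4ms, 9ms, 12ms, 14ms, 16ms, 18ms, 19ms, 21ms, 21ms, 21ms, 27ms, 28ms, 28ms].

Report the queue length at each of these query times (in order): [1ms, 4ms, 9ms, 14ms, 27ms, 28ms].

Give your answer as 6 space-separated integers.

Queue lengths at query times:
  query t=1ms: backlog = 2
  query t=4ms: backlog = 3
  query t=9ms: backlog = 1
  query t=14ms: backlog = 1
  query t=27ms: backlog = 1
  query t=28ms: backlog = 2

Answer: 2 3 1 1 1 2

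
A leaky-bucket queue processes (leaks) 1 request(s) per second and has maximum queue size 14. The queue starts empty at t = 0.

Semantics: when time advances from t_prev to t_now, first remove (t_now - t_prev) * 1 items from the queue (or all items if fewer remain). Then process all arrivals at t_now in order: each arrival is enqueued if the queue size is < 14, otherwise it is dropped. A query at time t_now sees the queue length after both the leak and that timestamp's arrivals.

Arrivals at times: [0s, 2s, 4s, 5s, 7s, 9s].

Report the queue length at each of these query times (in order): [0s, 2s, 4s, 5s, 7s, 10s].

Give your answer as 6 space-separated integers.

Answer: 1 1 1 1 1 0

Derivation:
Queue lengths at query times:
  query t=0s: backlog = 1
  query t=2s: backlog = 1
  query t=4s: backlog = 1
  query t=5s: backlog = 1
  query t=7s: backlog = 1
  query t=10s: backlog = 0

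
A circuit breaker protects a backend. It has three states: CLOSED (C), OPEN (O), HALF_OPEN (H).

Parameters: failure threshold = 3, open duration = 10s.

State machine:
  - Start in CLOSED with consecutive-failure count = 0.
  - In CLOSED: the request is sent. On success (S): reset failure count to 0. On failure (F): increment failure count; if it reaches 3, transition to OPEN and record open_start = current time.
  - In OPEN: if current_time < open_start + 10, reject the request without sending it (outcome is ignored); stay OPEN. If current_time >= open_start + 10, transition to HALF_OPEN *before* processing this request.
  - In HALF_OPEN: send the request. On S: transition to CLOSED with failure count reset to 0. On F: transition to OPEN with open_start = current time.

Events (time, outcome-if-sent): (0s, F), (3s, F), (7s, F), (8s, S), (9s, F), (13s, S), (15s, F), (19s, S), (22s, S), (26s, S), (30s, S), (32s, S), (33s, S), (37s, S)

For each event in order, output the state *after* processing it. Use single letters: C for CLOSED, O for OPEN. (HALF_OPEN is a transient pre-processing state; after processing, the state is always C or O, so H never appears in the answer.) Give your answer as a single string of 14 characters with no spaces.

State after each event:
  event#1 t=0s outcome=F: state=CLOSED
  event#2 t=3s outcome=F: state=CLOSED
  event#3 t=7s outcome=F: state=OPEN
  event#4 t=8s outcome=S: state=OPEN
  event#5 t=9s outcome=F: state=OPEN
  event#6 t=13s outcome=S: state=OPEN
  event#7 t=15s outcome=F: state=OPEN
  event#8 t=19s outcome=S: state=CLOSED
  event#9 t=22s outcome=S: state=CLOSED
  event#10 t=26s outcome=S: state=CLOSED
  event#11 t=30s outcome=S: state=CLOSED
  event#12 t=32s outcome=S: state=CLOSED
  event#13 t=33s outcome=S: state=CLOSED
  event#14 t=37s outcome=S: state=CLOSED

Answer: CCOOOOOCCCCCCC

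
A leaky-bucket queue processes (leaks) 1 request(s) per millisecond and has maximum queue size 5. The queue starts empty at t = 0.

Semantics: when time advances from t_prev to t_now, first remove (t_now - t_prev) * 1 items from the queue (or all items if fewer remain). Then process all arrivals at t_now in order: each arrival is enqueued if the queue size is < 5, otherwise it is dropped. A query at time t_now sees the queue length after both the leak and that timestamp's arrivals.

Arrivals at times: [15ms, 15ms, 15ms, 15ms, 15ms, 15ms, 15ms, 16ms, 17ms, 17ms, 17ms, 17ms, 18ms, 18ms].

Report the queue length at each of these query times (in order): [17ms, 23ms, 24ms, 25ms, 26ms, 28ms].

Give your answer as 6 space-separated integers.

Queue lengths at query times:
  query t=17ms: backlog = 5
  query t=23ms: backlog = 0
  query t=24ms: backlog = 0
  query t=25ms: backlog = 0
  query t=26ms: backlog = 0
  query t=28ms: backlog = 0

Answer: 5 0 0 0 0 0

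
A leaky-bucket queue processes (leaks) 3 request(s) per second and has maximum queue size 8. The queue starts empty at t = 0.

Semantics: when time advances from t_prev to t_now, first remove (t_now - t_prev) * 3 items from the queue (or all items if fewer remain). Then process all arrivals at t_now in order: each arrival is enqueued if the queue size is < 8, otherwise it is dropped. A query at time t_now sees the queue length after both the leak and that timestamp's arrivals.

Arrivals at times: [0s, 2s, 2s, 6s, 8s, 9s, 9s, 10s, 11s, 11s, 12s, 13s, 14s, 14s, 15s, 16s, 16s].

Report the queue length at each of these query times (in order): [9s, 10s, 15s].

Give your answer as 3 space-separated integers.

Answer: 2 1 1

Derivation:
Queue lengths at query times:
  query t=9s: backlog = 2
  query t=10s: backlog = 1
  query t=15s: backlog = 1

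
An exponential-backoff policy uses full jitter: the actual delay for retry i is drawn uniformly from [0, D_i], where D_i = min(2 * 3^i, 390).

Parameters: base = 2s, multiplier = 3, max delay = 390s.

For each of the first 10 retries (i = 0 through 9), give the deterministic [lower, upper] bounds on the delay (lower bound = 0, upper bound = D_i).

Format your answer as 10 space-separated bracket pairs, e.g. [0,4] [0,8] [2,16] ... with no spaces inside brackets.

Computing bounds per retry:
  i=0: D_i=min(2*3^0,390)=2, bounds=[0,2]
  i=1: D_i=min(2*3^1,390)=6, bounds=[0,6]
  i=2: D_i=min(2*3^2,390)=18, bounds=[0,18]
  i=3: D_i=min(2*3^3,390)=54, bounds=[0,54]
  i=4: D_i=min(2*3^4,390)=162, bounds=[0,162]
  i=5: D_i=min(2*3^5,390)=390, bounds=[0,390]
  i=6: D_i=min(2*3^6,390)=390, bounds=[0,390]
  i=7: D_i=min(2*3^7,390)=390, bounds=[0,390]
  i=8: D_i=min(2*3^8,390)=390, bounds=[0,390]
  i=9: D_i=min(2*3^9,390)=390, bounds=[0,390]

Answer: [0,2] [0,6] [0,18] [0,54] [0,162] [0,390] [0,390] [0,390] [0,390] [0,390]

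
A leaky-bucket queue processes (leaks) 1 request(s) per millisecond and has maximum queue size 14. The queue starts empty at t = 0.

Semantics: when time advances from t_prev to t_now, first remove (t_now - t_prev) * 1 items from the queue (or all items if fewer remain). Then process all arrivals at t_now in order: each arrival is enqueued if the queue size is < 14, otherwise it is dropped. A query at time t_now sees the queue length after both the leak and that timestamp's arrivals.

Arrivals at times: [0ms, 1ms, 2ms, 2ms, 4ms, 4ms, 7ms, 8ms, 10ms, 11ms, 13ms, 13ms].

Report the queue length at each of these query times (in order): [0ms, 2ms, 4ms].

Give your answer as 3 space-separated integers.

Answer: 1 2 2

Derivation:
Queue lengths at query times:
  query t=0ms: backlog = 1
  query t=2ms: backlog = 2
  query t=4ms: backlog = 2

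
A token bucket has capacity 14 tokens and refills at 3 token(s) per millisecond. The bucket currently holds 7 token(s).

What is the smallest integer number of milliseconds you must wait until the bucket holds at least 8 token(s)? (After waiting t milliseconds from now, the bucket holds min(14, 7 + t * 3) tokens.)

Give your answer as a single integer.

Answer: 1

Derivation:
Need 7 + t * 3 >= 8, so t >= 1/3.
Smallest integer t = ceil(1/3) = 1.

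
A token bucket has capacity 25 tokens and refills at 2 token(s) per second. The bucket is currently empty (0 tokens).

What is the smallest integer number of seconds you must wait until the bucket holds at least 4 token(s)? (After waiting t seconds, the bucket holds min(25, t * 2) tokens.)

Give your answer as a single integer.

Answer: 2

Derivation:
Need t * 2 >= 4, so t >= 4/2.
Smallest integer t = ceil(4/2) = 2.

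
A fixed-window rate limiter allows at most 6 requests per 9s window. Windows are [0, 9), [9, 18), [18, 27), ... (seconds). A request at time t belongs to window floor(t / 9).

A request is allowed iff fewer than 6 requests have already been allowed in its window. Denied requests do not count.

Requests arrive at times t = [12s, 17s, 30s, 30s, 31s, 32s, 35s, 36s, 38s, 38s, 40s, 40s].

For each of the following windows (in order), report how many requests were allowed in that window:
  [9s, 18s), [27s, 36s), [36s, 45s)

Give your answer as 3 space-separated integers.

Answer: 2 5 5

Derivation:
Processing requests:
  req#1 t=12s (window 1): ALLOW
  req#2 t=17s (window 1): ALLOW
  req#3 t=30s (window 3): ALLOW
  req#4 t=30s (window 3): ALLOW
  req#5 t=31s (window 3): ALLOW
  req#6 t=32s (window 3): ALLOW
  req#7 t=35s (window 3): ALLOW
  req#8 t=36s (window 4): ALLOW
  req#9 t=38s (window 4): ALLOW
  req#10 t=38s (window 4): ALLOW
  req#11 t=40s (window 4): ALLOW
  req#12 t=40s (window 4): ALLOW

Allowed counts by window: 2 5 5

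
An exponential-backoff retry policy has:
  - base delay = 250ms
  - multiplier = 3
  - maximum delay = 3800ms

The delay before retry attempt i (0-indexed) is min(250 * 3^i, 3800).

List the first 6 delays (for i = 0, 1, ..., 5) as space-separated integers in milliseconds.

Computing each delay:
  i=0: min(250*3^0, 3800) = 250
  i=1: min(250*3^1, 3800) = 750
  i=2: min(250*3^2, 3800) = 2250
  i=3: min(250*3^3, 3800) = 3800
  i=4: min(250*3^4, 3800) = 3800
  i=5: min(250*3^5, 3800) = 3800

Answer: 250 750 2250 3800 3800 3800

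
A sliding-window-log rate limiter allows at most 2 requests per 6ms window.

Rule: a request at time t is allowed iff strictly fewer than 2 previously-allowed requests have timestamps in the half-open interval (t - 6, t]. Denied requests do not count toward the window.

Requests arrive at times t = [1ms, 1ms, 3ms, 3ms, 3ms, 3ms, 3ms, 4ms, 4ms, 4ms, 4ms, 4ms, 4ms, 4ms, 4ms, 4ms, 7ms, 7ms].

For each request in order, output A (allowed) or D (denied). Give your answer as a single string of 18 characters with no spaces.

Tracking allowed requests in the window:
  req#1 t=1ms: ALLOW
  req#2 t=1ms: ALLOW
  req#3 t=3ms: DENY
  req#4 t=3ms: DENY
  req#5 t=3ms: DENY
  req#6 t=3ms: DENY
  req#7 t=3ms: DENY
  req#8 t=4ms: DENY
  req#9 t=4ms: DENY
  req#10 t=4ms: DENY
  req#11 t=4ms: DENY
  req#12 t=4ms: DENY
  req#13 t=4ms: DENY
  req#14 t=4ms: DENY
  req#15 t=4ms: DENY
  req#16 t=4ms: DENY
  req#17 t=7ms: ALLOW
  req#18 t=7ms: ALLOW

Answer: AADDDDDDDDDDDDDDAA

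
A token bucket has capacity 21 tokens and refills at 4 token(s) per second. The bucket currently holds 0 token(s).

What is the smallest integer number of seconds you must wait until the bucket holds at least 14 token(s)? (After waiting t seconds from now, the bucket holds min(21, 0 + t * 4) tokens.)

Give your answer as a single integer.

Answer: 4

Derivation:
Need 0 + t * 4 >= 14, so t >= 14/4.
Smallest integer t = ceil(14/4) = 4.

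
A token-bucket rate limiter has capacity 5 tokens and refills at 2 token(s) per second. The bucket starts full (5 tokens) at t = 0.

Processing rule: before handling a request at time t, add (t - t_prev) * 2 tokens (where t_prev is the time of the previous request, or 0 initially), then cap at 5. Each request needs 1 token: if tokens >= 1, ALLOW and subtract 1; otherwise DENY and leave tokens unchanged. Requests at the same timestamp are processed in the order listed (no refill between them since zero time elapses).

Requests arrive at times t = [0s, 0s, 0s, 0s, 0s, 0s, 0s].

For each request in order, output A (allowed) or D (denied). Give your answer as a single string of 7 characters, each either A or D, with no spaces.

Simulating step by step:
  req#1 t=0s: ALLOW
  req#2 t=0s: ALLOW
  req#3 t=0s: ALLOW
  req#4 t=0s: ALLOW
  req#5 t=0s: ALLOW
  req#6 t=0s: DENY
  req#7 t=0s: DENY

Answer: AAAAADD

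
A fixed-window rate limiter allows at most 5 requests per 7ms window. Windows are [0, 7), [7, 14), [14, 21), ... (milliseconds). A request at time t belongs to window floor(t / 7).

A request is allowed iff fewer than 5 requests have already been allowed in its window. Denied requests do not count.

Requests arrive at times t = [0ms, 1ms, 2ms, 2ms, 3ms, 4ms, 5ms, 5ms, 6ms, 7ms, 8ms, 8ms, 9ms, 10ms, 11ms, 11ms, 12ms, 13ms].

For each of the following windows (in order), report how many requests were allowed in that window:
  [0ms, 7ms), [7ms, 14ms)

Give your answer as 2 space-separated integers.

Processing requests:
  req#1 t=0ms (window 0): ALLOW
  req#2 t=1ms (window 0): ALLOW
  req#3 t=2ms (window 0): ALLOW
  req#4 t=2ms (window 0): ALLOW
  req#5 t=3ms (window 0): ALLOW
  req#6 t=4ms (window 0): DENY
  req#7 t=5ms (window 0): DENY
  req#8 t=5ms (window 0): DENY
  req#9 t=6ms (window 0): DENY
  req#10 t=7ms (window 1): ALLOW
  req#11 t=8ms (window 1): ALLOW
  req#12 t=8ms (window 1): ALLOW
  req#13 t=9ms (window 1): ALLOW
  req#14 t=10ms (window 1): ALLOW
  req#15 t=11ms (window 1): DENY
  req#16 t=11ms (window 1): DENY
  req#17 t=12ms (window 1): DENY
  req#18 t=13ms (window 1): DENY

Allowed counts by window: 5 5

Answer: 5 5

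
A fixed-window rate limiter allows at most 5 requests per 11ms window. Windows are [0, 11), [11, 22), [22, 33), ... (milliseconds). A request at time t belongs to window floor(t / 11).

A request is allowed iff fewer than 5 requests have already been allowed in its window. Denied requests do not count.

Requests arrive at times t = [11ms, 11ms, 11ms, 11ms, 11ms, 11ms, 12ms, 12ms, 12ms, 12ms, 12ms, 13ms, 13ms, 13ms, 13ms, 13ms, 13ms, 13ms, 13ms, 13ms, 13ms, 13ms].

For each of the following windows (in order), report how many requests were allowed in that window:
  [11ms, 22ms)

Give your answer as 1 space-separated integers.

Answer: 5

Derivation:
Processing requests:
  req#1 t=11ms (window 1): ALLOW
  req#2 t=11ms (window 1): ALLOW
  req#3 t=11ms (window 1): ALLOW
  req#4 t=11ms (window 1): ALLOW
  req#5 t=11ms (window 1): ALLOW
  req#6 t=11ms (window 1): DENY
  req#7 t=12ms (window 1): DENY
  req#8 t=12ms (window 1): DENY
  req#9 t=12ms (window 1): DENY
  req#10 t=12ms (window 1): DENY
  req#11 t=12ms (window 1): DENY
  req#12 t=13ms (window 1): DENY
  req#13 t=13ms (window 1): DENY
  req#14 t=13ms (window 1): DENY
  req#15 t=13ms (window 1): DENY
  req#16 t=13ms (window 1): DENY
  req#17 t=13ms (window 1): DENY
  req#18 t=13ms (window 1): DENY
  req#19 t=13ms (window 1): DENY
  req#20 t=13ms (window 1): DENY
  req#21 t=13ms (window 1): DENY
  req#22 t=13ms (window 1): DENY

Allowed counts by window: 5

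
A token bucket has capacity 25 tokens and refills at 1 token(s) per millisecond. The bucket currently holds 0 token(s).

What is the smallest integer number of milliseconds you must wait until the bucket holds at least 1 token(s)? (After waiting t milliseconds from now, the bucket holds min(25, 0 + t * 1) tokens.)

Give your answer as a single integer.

Answer: 1

Derivation:
Need 0 + t * 1 >= 1, so t >= 1/1.
Smallest integer t = ceil(1/1) = 1.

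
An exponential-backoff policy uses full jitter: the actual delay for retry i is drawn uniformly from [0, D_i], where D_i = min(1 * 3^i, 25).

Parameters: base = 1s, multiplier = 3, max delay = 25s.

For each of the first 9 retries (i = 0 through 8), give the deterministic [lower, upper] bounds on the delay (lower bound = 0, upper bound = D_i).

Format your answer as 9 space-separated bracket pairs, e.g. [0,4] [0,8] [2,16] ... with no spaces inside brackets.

Answer: [0,1] [0,3] [0,9] [0,25] [0,25] [0,25] [0,25] [0,25] [0,25]

Derivation:
Computing bounds per retry:
  i=0: D_i=min(1*3^0,25)=1, bounds=[0,1]
  i=1: D_i=min(1*3^1,25)=3, bounds=[0,3]
  i=2: D_i=min(1*3^2,25)=9, bounds=[0,9]
  i=3: D_i=min(1*3^3,25)=25, bounds=[0,25]
  i=4: D_i=min(1*3^4,25)=25, bounds=[0,25]
  i=5: D_i=min(1*3^5,25)=25, bounds=[0,25]
  i=6: D_i=min(1*3^6,25)=25, bounds=[0,25]
  i=7: D_i=min(1*3^7,25)=25, bounds=[0,25]
  i=8: D_i=min(1*3^8,25)=25, bounds=[0,25]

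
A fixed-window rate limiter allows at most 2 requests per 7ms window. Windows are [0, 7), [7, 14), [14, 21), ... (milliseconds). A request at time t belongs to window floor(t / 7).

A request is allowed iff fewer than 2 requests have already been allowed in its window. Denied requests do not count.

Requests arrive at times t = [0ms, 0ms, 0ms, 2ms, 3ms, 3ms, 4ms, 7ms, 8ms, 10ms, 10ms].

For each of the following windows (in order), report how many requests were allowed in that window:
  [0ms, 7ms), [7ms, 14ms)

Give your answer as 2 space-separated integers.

Answer: 2 2

Derivation:
Processing requests:
  req#1 t=0ms (window 0): ALLOW
  req#2 t=0ms (window 0): ALLOW
  req#3 t=0ms (window 0): DENY
  req#4 t=2ms (window 0): DENY
  req#5 t=3ms (window 0): DENY
  req#6 t=3ms (window 0): DENY
  req#7 t=4ms (window 0): DENY
  req#8 t=7ms (window 1): ALLOW
  req#9 t=8ms (window 1): ALLOW
  req#10 t=10ms (window 1): DENY
  req#11 t=10ms (window 1): DENY

Allowed counts by window: 2 2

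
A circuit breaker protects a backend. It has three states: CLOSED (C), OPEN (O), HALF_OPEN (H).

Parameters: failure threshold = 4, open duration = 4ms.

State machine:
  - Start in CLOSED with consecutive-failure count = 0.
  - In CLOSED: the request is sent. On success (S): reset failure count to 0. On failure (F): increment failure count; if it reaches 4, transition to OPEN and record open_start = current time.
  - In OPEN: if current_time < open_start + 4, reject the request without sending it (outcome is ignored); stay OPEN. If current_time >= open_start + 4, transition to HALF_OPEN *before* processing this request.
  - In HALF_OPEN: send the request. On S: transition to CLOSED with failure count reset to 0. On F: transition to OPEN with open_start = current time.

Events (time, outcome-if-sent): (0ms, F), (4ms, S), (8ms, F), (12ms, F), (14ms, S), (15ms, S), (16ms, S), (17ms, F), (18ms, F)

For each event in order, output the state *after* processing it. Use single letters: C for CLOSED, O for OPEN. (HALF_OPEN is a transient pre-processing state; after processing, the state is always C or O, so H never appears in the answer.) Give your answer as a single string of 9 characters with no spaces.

Answer: CCCCCCCCC

Derivation:
State after each event:
  event#1 t=0ms outcome=F: state=CLOSED
  event#2 t=4ms outcome=S: state=CLOSED
  event#3 t=8ms outcome=F: state=CLOSED
  event#4 t=12ms outcome=F: state=CLOSED
  event#5 t=14ms outcome=S: state=CLOSED
  event#6 t=15ms outcome=S: state=CLOSED
  event#7 t=16ms outcome=S: state=CLOSED
  event#8 t=17ms outcome=F: state=CLOSED
  event#9 t=18ms outcome=F: state=CLOSED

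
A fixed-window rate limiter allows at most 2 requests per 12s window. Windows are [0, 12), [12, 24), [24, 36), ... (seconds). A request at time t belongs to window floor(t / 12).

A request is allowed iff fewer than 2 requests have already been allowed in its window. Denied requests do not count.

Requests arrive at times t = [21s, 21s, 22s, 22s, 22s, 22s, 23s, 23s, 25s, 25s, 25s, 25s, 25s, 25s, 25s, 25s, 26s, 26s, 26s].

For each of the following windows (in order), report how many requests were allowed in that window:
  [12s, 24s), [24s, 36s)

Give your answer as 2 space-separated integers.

Answer: 2 2

Derivation:
Processing requests:
  req#1 t=21s (window 1): ALLOW
  req#2 t=21s (window 1): ALLOW
  req#3 t=22s (window 1): DENY
  req#4 t=22s (window 1): DENY
  req#5 t=22s (window 1): DENY
  req#6 t=22s (window 1): DENY
  req#7 t=23s (window 1): DENY
  req#8 t=23s (window 1): DENY
  req#9 t=25s (window 2): ALLOW
  req#10 t=25s (window 2): ALLOW
  req#11 t=25s (window 2): DENY
  req#12 t=25s (window 2): DENY
  req#13 t=25s (window 2): DENY
  req#14 t=25s (window 2): DENY
  req#15 t=25s (window 2): DENY
  req#16 t=25s (window 2): DENY
  req#17 t=26s (window 2): DENY
  req#18 t=26s (window 2): DENY
  req#19 t=26s (window 2): DENY

Allowed counts by window: 2 2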